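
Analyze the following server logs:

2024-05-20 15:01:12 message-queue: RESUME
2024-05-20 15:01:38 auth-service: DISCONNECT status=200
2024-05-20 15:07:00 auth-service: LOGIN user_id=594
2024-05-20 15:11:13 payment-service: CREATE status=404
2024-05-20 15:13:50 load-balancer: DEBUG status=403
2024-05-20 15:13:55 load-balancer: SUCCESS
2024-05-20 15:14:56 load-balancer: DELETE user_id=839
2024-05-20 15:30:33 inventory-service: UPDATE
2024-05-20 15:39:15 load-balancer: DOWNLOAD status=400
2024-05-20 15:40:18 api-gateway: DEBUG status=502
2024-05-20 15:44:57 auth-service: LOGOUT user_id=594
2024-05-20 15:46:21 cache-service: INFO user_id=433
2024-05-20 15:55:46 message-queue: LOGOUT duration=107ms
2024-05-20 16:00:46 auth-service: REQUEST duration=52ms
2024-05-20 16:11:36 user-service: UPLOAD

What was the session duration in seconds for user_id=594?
2277

To calculate session duration:

1. Find LOGIN event for user_id=594: 2024-05-20 15:07:00
2. Find LOGOUT event for user_id=594: 2024-05-20 15:44:57
3. Session duration: 2024-05-20 15:44:57 - 2024-05-20 15:07:00 = 2277 seconds (37 minutes)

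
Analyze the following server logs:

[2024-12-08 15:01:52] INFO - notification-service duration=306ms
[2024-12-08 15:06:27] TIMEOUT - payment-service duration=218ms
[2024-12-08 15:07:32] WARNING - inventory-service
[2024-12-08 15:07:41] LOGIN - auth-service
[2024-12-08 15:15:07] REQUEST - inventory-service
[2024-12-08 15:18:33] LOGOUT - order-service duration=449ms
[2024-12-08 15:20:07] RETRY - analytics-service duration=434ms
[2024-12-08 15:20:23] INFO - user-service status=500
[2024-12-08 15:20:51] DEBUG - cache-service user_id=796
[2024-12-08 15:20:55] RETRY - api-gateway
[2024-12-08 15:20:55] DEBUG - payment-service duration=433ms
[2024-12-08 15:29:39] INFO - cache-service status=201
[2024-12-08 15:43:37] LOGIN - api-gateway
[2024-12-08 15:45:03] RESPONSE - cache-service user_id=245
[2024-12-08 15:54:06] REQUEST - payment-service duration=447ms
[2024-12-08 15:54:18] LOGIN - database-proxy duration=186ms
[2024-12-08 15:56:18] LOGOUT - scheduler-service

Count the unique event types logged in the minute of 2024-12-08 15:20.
3

To count unique event types:

1. Filter events in the minute starting at 2024-12-08 15:20
2. Extract event types from matching entries
3. Count unique types: 3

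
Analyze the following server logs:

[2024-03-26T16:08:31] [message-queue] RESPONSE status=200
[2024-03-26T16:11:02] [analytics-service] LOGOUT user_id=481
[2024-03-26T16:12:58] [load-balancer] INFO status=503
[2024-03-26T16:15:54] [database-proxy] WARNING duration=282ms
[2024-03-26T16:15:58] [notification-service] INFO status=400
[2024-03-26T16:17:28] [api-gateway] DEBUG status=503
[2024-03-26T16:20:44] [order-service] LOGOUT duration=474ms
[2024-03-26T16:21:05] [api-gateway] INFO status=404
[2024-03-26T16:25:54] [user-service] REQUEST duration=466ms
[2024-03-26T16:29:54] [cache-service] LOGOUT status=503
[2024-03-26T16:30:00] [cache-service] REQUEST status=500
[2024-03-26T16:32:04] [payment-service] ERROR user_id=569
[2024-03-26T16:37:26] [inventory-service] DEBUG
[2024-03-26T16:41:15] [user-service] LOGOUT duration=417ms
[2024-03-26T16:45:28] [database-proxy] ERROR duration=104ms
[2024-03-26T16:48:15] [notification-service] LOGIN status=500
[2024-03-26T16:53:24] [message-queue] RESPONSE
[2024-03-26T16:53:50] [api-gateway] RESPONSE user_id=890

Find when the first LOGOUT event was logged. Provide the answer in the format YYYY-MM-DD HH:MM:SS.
2024-03-26 16:11:02

To find the first event:

1. Filter for all LOGOUT events
2. Sort by timestamp
3. Select the first one
4. Timestamp: 2024-03-26 16:11:02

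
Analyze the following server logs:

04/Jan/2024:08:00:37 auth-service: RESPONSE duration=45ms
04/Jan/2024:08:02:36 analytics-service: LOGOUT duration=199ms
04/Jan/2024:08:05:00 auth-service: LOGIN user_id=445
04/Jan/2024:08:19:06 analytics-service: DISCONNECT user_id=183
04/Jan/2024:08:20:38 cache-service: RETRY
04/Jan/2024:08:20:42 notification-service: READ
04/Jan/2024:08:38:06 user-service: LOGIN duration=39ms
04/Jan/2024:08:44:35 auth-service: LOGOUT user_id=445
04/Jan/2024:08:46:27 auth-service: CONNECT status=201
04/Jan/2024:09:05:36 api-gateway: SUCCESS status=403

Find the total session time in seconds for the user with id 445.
2375

To calculate session duration:

1. Find LOGIN event for user_id=445: 04/Jan/2024:08:05:00
2. Find LOGOUT event for user_id=445: 04/Jan/2024:08:44:35
3. Session duration: 04/Jan/2024:08:44:35 - 04/Jan/2024:08:05:00 = 2375 seconds (39 minutes)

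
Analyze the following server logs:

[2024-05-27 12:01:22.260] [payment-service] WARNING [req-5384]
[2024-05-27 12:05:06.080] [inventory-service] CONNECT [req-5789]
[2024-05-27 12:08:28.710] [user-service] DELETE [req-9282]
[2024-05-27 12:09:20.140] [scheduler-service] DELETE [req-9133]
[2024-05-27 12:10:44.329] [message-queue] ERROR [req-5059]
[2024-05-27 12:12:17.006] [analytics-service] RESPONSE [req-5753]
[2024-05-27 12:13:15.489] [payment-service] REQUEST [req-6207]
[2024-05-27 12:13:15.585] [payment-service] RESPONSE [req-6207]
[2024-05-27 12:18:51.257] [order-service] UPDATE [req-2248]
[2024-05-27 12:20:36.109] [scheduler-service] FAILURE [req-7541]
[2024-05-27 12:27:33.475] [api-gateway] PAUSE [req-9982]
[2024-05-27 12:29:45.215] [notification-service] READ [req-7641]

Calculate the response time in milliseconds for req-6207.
96

To calculate latency:

1. Find REQUEST with id req-6207: 2024-05-27 12:13:15.489
2. Find RESPONSE with id req-6207: 2024-05-27 12:13:15.585
3. Latency: 2024-05-27 12:13:15.585 - 2024-05-27 12:13:15.489 = 96ms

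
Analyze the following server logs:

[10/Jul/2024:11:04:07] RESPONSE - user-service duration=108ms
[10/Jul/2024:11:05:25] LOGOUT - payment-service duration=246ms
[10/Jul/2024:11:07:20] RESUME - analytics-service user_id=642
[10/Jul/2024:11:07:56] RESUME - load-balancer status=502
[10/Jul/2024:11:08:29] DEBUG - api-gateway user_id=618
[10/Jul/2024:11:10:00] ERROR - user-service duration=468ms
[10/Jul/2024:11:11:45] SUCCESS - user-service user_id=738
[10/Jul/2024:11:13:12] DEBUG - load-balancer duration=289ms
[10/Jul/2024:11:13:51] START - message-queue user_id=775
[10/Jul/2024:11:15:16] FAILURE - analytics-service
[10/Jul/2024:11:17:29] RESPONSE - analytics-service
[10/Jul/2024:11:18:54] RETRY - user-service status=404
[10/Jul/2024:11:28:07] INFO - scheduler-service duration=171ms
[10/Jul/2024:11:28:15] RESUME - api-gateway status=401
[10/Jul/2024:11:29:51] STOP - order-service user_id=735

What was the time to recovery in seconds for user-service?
105

To calculate recovery time:

1. Find ERROR event for user-service: 10/Jul/2024:11:10:00
2. Find next SUCCESS event for user-service: 10/Jul/2024:11:11:45
3. Recovery time: 10/Jul/2024:11:11:45 - 10/Jul/2024:11:10:00 = 105 seconds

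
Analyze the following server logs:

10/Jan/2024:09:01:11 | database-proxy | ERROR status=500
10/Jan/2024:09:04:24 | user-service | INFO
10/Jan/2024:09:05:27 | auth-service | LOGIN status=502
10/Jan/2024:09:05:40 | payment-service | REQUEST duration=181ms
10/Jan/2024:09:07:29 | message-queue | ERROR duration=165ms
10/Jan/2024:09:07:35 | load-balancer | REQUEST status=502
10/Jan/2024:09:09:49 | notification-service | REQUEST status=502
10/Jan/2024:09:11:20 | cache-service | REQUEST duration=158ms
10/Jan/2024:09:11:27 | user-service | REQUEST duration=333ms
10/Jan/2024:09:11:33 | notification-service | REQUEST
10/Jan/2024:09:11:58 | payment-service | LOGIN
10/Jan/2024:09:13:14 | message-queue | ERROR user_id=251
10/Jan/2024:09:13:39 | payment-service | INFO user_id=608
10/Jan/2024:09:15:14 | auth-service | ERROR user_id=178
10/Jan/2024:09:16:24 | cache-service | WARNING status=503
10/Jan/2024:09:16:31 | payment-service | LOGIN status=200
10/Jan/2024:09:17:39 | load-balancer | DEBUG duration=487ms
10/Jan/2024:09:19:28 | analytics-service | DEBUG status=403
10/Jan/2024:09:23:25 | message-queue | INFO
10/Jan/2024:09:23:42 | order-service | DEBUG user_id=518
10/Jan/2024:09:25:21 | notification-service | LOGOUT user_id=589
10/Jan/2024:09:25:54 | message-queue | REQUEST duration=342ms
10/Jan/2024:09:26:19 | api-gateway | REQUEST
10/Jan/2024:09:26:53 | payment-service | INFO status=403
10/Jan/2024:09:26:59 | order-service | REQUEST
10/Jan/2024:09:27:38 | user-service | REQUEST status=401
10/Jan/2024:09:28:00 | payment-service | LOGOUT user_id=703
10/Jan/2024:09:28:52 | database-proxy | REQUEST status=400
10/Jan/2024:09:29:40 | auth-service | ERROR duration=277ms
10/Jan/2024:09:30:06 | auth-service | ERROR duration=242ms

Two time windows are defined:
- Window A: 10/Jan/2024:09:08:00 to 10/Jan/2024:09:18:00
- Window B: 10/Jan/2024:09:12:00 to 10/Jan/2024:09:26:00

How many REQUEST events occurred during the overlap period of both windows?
0

To find overlap events:

1. Window A: 10/Jan/2024:09:08:00 to 10/Jan/2024:09:18:00
2. Window B: 10/Jan/2024:09:12:00 to 10/Jan/2024:09:26:00
3. Overlap period: 10/Jan/2024:09:12:00 to 10/Jan/2024:09:18:00
4. Count REQUEST events in overlap: 0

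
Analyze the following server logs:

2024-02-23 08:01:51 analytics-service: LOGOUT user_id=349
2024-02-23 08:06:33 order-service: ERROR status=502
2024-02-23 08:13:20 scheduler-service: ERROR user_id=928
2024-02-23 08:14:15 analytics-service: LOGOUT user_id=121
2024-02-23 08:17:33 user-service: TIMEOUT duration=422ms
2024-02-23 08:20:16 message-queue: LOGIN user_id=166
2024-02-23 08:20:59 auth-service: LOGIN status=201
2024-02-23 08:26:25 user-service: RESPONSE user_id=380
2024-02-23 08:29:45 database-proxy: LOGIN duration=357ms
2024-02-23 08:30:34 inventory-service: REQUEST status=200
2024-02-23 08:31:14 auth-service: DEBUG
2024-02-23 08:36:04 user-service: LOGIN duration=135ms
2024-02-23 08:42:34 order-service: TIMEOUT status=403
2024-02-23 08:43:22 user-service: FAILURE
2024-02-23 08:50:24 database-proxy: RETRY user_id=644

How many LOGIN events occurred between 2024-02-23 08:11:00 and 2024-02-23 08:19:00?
0

To count events in the time window:

1. Window boundaries: 2024-02-23 08:11:00 to 2024-02-23 08:19:00
2. Filter for LOGIN events within this window
3. Count matching events: 0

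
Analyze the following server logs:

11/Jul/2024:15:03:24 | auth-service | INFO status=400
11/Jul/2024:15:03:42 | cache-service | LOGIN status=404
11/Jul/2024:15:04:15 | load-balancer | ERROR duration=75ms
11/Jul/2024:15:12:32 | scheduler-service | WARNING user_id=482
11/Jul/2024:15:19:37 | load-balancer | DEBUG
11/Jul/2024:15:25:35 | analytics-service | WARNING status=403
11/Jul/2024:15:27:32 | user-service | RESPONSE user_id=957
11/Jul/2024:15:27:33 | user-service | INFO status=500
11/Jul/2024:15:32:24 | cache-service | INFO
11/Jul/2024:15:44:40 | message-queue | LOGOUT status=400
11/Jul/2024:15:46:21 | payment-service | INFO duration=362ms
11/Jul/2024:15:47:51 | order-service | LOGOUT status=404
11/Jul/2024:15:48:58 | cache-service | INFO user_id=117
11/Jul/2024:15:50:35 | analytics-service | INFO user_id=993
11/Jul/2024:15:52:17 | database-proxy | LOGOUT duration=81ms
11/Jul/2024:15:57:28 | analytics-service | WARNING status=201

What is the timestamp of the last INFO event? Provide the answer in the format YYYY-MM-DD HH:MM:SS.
2024-07-11 15:50:35

To find the last event:

1. Filter for all INFO events
2. Sort by timestamp
3. Select the last one
4. Timestamp: 2024-07-11 15:50:35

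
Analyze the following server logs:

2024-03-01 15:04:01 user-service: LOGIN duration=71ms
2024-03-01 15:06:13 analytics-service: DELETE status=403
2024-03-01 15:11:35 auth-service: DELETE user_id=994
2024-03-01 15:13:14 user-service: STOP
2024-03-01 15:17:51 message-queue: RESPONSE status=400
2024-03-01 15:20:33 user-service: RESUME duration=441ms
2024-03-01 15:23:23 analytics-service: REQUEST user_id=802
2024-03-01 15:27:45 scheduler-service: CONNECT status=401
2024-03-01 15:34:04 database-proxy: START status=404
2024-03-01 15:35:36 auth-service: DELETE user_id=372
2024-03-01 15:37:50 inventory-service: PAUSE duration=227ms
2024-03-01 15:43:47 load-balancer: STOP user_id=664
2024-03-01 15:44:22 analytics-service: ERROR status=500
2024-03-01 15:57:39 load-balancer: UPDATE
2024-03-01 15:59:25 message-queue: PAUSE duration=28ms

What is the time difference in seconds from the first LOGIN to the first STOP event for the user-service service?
553

To find the time between events:

1. Locate the first LOGIN event for user-service: 2024-03-01 15:04:01
2. Locate the first STOP event for user-service: 2024-03-01 15:13:14
3. Calculate the difference: 2024-03-01 15:13:14 - 2024-03-01 15:04:01 = 553 seconds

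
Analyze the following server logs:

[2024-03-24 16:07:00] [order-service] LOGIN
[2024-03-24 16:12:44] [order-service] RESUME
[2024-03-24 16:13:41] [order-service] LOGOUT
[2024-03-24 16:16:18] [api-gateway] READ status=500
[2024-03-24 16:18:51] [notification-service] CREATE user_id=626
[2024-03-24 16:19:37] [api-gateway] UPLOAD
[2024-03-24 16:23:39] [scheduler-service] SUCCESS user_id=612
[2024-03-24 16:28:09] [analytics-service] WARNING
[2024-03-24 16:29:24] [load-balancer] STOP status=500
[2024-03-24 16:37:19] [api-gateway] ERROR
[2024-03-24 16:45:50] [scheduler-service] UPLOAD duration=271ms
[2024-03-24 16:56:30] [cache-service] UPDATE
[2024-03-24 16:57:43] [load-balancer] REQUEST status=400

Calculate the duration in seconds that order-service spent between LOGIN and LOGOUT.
401

To calculate state duration:

1. Find LOGIN event for order-service: 2024-03-24 16:07:00
2. Find LOGOUT event for order-service: 2024-03-24 16:13:41
3. Calculate duration: 2024-03-24 16:13:41 - 2024-03-24 16:07:00 = 401 seconds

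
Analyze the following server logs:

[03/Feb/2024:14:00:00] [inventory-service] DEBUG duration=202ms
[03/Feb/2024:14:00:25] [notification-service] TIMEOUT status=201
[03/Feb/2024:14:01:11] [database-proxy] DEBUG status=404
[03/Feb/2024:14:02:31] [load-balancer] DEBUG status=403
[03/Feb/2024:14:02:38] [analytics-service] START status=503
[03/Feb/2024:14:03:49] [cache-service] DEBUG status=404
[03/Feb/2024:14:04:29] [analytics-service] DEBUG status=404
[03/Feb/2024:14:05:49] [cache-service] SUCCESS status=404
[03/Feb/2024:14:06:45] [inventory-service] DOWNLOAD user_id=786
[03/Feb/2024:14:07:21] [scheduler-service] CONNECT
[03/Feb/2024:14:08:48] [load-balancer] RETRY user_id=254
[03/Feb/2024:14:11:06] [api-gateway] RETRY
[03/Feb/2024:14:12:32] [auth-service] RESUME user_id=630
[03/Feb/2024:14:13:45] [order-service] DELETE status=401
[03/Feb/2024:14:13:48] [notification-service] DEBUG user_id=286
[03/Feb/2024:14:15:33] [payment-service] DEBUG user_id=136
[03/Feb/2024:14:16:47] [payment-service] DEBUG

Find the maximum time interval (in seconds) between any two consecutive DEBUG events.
559

To find the longest gap:

1. Extract all DEBUG events in chronological order
2. Calculate time differences between consecutive events
3. Find the maximum difference
4. Longest gap: 559 seconds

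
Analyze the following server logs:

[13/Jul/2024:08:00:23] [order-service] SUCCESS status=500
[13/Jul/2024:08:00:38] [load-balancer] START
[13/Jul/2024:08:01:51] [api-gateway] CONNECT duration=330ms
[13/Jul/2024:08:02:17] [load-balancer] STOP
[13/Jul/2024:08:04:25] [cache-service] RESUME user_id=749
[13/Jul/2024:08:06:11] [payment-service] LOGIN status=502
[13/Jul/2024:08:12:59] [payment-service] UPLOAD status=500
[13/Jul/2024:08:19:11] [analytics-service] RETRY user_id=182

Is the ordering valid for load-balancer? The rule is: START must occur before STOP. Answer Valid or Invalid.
Valid

To validate ordering:

1. Required order: START → STOP
2. Rule: START must occur before STOP
3. Check actual order of events for load-balancer
4. Result: Valid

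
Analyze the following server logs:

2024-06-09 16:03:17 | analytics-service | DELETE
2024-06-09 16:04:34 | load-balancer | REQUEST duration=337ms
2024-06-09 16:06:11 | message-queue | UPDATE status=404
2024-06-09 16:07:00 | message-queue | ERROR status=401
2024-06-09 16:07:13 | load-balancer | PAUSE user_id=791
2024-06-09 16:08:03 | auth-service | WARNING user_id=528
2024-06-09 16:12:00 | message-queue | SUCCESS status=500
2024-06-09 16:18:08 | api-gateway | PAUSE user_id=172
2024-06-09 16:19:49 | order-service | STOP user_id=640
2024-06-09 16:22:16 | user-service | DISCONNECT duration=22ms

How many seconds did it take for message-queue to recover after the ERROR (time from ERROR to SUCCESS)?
300

To calculate recovery time:

1. Find ERROR event for message-queue: 2024-06-09 16:07:00
2. Find next SUCCESS event for message-queue: 2024-06-09 16:12:00
3. Recovery time: 2024-06-09 16:12:00 - 2024-06-09 16:07:00 = 300 seconds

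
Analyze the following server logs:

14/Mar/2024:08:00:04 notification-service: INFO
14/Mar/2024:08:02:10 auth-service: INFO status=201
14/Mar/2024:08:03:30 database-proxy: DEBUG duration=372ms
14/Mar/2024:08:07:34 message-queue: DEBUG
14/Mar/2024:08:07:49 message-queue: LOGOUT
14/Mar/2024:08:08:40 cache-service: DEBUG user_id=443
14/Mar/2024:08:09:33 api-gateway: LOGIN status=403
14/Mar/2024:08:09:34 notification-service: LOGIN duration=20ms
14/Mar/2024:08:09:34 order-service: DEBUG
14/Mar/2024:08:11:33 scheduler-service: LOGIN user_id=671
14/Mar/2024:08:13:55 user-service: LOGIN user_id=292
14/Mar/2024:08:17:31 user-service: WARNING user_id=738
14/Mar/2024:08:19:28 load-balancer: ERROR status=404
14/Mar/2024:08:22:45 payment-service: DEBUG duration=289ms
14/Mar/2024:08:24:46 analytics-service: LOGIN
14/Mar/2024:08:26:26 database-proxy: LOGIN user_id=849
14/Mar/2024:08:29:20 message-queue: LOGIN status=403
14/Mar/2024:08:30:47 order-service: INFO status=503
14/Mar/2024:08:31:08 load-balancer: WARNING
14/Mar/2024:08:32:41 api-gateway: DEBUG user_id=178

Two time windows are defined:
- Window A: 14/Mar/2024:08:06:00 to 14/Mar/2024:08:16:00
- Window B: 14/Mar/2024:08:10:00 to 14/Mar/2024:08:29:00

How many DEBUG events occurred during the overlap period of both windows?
0

To find overlap events:

1. Window A: 14/Mar/2024:08:06:00 to 14/Mar/2024:08:16:00
2. Window B: 14/Mar/2024:08:10:00 to 14/Mar/2024:08:29:00
3. Overlap period: 14/Mar/2024:08:10:00 to 14/Mar/2024:08:16:00
4. Count DEBUG events in overlap: 0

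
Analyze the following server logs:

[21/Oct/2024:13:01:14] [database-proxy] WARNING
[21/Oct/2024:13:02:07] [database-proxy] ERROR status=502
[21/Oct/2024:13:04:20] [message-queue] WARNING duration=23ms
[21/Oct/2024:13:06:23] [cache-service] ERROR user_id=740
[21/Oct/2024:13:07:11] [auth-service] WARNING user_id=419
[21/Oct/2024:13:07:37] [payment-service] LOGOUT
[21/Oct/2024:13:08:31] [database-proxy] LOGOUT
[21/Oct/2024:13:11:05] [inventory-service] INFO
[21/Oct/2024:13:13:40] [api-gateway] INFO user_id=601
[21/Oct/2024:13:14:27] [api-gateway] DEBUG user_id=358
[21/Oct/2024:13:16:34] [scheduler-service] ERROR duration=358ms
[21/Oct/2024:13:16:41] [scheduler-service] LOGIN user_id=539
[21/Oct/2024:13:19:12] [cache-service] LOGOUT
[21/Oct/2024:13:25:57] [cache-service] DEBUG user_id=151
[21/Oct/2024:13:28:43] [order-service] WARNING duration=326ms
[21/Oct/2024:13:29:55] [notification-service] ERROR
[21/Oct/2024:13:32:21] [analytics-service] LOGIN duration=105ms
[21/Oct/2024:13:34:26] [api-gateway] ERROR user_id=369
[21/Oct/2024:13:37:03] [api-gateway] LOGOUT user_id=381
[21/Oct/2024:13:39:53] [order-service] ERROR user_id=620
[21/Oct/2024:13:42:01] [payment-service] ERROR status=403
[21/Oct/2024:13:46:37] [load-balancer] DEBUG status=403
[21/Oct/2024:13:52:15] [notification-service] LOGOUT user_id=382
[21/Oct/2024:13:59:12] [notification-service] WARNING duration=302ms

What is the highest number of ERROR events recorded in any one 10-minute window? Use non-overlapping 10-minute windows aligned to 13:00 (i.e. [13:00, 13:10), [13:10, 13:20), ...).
2

To find the burst window:

1. Divide the log period into non-overlapping 10-minute windows starting at 13:00
2. Count ERROR events in each window
3. Find the window with maximum count
4. Maximum events in a window: 2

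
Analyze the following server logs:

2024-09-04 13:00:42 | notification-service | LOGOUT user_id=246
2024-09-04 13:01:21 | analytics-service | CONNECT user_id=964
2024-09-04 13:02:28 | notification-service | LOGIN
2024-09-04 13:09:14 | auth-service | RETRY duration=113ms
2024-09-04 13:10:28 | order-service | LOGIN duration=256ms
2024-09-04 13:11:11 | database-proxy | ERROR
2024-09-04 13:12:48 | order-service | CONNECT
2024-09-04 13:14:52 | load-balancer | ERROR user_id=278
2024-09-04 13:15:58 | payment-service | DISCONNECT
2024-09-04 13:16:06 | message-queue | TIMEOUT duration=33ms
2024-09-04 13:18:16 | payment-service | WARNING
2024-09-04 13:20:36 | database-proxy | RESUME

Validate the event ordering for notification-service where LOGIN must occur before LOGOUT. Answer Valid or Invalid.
Invalid

To validate ordering:

1. Required order: LOGIN → LOGOUT
2. Rule: LOGIN must occur before LOGOUT
3. Check actual order of events for notification-service
4. Result: Invalid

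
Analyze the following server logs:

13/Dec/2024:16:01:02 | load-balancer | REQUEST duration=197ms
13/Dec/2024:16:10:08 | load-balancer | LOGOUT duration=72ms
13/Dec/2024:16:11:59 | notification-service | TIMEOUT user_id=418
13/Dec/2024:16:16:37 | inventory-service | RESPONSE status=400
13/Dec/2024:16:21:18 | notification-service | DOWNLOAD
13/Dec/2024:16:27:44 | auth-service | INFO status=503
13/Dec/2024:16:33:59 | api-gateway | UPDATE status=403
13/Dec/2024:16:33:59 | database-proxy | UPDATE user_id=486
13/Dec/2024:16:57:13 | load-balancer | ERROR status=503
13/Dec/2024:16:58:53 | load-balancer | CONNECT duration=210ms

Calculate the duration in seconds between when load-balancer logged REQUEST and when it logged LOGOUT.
546

To find the time between events:

1. Locate the first REQUEST event for load-balancer: 13/Dec/2024:16:01:02
2. Locate the first LOGOUT event for load-balancer: 13/Dec/2024:16:10:08
3. Calculate the difference: 13/Dec/2024:16:10:08 - 13/Dec/2024:16:01:02 = 546 seconds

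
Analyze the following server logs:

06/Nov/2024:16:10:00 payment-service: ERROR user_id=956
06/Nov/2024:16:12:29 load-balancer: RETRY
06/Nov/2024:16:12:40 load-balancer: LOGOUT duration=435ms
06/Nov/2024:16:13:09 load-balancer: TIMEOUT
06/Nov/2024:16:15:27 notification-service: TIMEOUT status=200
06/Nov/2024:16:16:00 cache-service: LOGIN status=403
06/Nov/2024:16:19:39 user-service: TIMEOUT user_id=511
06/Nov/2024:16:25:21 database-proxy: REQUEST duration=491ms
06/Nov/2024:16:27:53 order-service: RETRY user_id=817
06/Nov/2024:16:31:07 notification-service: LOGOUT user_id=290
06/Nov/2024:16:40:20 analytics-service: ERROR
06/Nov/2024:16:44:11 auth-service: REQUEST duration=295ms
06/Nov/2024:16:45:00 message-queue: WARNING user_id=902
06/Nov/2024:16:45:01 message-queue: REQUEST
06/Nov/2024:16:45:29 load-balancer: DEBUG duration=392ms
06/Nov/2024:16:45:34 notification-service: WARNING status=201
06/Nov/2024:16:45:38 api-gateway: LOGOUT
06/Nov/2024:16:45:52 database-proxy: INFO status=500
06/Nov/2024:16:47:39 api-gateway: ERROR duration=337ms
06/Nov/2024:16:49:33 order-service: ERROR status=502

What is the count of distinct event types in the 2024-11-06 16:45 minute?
5

To count unique event types:

1. Filter events in the minute starting at 2024-11-06 16:45
2. Extract event types from matching entries
3. Count unique types: 5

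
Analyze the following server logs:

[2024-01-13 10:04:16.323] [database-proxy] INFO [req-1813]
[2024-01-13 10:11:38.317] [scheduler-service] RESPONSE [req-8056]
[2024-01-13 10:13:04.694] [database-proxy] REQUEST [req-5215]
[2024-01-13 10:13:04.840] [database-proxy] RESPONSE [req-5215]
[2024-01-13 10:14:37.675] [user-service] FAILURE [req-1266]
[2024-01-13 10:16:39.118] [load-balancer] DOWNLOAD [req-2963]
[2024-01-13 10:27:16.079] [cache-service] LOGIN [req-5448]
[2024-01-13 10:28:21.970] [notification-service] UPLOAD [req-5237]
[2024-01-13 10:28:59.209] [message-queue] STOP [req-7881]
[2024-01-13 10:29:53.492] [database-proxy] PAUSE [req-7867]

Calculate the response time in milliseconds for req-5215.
146

To calculate latency:

1. Find REQUEST with id req-5215: 2024-01-13 10:13:04.694
2. Find RESPONSE with id req-5215: 2024-01-13 10:13:04.840
3. Latency: 2024-01-13 10:13:04.840 - 2024-01-13 10:13:04.694 = 146ms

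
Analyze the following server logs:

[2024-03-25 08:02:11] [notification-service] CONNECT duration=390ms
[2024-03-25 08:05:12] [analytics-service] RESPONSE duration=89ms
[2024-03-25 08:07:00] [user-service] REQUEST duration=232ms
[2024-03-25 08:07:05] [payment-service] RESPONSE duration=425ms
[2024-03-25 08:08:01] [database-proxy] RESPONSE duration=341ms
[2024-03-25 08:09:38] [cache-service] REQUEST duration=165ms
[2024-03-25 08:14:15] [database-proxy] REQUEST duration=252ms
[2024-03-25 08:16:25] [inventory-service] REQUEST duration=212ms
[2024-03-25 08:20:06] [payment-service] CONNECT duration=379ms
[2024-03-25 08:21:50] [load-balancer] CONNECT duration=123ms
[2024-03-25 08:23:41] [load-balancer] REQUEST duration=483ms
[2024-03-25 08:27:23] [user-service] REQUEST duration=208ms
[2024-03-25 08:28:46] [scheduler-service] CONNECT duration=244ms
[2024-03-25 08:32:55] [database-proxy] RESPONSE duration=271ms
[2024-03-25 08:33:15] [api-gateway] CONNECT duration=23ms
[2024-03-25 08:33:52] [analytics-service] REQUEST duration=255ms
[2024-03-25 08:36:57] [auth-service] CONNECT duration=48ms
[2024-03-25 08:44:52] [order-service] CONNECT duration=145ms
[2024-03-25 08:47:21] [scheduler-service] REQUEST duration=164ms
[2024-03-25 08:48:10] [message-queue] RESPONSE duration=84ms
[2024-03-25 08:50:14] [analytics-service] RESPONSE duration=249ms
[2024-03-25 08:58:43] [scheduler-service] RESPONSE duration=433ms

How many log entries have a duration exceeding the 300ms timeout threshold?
6

To count timeouts:

1. Threshold: 300ms
2. Extract duration from each log entry
3. Count entries where duration > 300
4. Timeout count: 6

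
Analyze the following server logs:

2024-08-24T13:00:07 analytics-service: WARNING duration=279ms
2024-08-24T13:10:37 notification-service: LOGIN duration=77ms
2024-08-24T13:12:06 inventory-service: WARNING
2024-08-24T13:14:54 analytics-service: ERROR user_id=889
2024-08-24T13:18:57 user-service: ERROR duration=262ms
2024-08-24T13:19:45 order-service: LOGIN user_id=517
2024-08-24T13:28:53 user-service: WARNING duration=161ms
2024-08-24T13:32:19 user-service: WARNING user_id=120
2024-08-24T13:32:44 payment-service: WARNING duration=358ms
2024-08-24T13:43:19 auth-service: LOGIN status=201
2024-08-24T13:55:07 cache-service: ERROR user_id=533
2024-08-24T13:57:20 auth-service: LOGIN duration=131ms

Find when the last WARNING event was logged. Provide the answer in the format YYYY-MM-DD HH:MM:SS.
2024-08-24 13:32:44

To find the last event:

1. Filter for all WARNING events
2. Sort by timestamp
3. Select the last one
4. Timestamp: 2024-08-24 13:32:44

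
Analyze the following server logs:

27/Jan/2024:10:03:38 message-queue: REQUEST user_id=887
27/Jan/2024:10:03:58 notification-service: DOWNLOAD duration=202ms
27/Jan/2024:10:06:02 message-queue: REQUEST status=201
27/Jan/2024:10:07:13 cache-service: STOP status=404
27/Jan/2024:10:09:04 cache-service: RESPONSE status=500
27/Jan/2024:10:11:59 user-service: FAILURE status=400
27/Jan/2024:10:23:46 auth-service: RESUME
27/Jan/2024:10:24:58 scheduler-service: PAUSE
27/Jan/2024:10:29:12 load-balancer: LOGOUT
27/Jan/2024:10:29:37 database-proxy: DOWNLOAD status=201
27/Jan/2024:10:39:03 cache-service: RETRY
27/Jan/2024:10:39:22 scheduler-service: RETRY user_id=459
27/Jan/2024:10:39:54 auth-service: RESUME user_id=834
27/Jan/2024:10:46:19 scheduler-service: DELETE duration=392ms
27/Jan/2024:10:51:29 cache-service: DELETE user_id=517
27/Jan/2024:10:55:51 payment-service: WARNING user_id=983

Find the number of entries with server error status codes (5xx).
1

To find matching entries:

1. Pattern to match: server error status codes (5xx)
2. Scan each log entry for the pattern
3. Count matches: 1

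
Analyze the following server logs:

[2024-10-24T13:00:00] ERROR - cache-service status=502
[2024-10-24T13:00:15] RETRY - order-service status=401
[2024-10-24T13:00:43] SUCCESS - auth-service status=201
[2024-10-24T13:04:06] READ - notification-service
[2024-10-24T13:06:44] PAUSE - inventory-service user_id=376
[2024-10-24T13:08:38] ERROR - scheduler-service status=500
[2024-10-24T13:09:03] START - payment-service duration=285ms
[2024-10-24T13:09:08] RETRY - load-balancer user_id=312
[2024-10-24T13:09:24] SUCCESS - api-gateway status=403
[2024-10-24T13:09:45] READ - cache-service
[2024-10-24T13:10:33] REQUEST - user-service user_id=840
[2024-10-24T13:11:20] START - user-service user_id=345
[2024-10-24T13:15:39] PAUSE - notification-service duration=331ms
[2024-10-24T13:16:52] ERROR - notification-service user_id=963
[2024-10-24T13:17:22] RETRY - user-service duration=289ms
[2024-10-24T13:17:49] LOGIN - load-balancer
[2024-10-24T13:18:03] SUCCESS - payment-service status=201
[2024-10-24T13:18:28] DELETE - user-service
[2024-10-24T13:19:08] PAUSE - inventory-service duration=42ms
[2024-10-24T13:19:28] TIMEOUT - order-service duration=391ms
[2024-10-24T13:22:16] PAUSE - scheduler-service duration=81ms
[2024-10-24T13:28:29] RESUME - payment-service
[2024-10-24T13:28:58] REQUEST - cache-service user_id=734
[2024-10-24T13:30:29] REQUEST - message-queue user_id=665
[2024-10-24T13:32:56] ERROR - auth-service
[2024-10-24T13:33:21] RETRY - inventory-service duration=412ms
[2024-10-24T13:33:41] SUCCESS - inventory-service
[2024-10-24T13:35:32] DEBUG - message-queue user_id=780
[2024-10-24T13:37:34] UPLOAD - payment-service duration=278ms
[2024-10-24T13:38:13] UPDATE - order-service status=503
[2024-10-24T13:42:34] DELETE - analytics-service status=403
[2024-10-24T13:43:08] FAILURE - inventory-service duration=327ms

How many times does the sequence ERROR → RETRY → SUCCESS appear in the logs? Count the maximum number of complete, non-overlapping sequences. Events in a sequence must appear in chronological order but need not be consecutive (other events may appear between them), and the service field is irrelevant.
4

To count sequences:

1. Look for pattern: ERROR → RETRY → SUCCESS
2. Greedily scan the log in chronological order, matching each sequence element in turn (ignoring service)
3. Each time the full pattern completes, increment the count and restart matching from the next event
4. Complete non-overlapping sequences found: 4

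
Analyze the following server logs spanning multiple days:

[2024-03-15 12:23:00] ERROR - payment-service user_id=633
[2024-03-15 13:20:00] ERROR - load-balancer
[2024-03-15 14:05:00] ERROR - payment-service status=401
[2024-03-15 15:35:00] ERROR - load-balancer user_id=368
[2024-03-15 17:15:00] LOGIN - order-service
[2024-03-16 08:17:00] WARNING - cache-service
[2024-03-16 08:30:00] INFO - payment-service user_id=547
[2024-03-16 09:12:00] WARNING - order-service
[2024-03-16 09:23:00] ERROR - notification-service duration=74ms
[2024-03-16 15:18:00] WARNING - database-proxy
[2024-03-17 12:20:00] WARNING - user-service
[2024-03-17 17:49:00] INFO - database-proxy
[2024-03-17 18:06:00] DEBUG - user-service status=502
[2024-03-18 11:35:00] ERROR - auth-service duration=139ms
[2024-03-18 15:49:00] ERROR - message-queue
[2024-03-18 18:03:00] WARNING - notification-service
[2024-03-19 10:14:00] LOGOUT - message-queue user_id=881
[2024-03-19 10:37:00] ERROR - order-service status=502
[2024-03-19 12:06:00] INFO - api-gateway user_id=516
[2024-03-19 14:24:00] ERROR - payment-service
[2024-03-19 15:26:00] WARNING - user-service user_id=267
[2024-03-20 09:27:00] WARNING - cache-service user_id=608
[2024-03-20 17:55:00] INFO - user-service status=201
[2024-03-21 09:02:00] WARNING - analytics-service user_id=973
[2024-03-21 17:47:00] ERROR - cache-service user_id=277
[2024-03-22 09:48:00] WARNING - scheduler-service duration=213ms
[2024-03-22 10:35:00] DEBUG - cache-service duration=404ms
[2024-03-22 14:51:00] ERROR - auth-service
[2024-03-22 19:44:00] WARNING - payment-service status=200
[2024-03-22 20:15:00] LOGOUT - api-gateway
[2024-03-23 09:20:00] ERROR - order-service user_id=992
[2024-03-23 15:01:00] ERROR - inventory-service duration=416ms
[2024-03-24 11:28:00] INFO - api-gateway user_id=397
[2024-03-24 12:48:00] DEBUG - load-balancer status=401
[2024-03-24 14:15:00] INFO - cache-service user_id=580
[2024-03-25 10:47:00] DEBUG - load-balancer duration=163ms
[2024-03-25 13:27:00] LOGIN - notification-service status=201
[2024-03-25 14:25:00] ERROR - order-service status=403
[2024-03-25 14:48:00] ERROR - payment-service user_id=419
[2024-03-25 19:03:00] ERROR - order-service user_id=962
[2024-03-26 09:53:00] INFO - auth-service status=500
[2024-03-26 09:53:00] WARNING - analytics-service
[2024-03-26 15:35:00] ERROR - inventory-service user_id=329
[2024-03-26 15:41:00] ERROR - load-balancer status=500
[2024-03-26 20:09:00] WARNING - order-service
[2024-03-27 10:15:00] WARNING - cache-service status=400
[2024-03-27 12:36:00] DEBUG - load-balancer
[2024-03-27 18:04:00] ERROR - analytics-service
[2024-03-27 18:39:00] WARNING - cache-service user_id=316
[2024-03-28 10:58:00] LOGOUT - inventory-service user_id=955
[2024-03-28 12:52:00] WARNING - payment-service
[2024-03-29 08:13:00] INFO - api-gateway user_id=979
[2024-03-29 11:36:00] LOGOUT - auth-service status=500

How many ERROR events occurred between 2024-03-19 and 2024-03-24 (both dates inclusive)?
6

To filter by date range:

1. Date range: 2024-03-19 through 2024-03-24, both dates inclusive
2. Filter for ERROR events whose date falls in this range
3. Count matching events: 6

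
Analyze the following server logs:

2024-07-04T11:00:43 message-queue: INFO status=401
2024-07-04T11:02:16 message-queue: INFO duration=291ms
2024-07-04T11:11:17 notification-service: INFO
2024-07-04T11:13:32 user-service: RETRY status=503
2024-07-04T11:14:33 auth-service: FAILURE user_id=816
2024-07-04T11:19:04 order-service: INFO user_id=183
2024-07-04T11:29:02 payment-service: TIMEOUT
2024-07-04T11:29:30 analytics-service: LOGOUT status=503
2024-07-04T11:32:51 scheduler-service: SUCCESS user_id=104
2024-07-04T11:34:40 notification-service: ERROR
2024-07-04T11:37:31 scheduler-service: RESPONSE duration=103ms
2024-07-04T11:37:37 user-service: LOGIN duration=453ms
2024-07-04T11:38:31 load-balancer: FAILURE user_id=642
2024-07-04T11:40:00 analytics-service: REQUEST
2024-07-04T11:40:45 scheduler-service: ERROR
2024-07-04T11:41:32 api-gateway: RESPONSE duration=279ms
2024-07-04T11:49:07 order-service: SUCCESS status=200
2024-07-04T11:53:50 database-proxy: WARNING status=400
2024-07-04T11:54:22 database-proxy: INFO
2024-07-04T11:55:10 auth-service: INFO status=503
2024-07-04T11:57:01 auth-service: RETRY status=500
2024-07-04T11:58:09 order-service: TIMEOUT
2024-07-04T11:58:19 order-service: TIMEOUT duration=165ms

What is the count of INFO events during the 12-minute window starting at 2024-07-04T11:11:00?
2

To count events in the time window:

1. Window boundaries: 2024-07-04T11:11:00 to 2024-07-04T11:23:00
2. Filter for INFO events within this window
3. Count matching events: 2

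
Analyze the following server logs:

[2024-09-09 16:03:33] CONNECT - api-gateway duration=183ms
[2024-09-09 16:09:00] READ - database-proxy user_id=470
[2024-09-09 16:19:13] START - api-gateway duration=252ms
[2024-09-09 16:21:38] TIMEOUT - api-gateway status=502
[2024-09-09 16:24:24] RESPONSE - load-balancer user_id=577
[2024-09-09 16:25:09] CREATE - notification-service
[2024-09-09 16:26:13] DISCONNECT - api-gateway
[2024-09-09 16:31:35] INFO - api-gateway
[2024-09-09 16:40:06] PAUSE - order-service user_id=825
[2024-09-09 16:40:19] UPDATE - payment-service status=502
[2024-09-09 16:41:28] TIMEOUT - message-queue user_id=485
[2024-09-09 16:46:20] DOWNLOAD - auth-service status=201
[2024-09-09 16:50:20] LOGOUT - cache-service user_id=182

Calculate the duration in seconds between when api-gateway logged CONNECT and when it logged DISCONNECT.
1360

To find the time between events:

1. Locate the first CONNECT event for api-gateway: 2024-09-09 16:03:33
2. Locate the first DISCONNECT event for api-gateway: 2024-09-09 16:26:13
3. Calculate the difference: 2024-09-09 16:26:13 - 2024-09-09 16:03:33 = 1360 seconds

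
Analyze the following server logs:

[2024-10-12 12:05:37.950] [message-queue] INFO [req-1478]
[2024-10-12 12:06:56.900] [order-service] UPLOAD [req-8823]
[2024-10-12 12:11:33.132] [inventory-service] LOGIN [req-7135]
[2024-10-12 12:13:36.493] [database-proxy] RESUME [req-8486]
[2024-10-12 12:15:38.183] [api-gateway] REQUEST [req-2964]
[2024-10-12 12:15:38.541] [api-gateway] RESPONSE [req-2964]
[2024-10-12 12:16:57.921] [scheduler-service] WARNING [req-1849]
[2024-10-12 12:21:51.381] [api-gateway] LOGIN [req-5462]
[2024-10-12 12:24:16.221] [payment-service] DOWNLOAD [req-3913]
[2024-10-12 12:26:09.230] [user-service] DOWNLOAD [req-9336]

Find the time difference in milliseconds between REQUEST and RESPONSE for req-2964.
358

To calculate latency:

1. Find REQUEST with id req-2964: 2024-10-12 12:15:38.183
2. Find RESPONSE with id req-2964: 2024-10-12 12:15:38.541
3. Latency: 2024-10-12 12:15:38.541 - 2024-10-12 12:15:38.183 = 358ms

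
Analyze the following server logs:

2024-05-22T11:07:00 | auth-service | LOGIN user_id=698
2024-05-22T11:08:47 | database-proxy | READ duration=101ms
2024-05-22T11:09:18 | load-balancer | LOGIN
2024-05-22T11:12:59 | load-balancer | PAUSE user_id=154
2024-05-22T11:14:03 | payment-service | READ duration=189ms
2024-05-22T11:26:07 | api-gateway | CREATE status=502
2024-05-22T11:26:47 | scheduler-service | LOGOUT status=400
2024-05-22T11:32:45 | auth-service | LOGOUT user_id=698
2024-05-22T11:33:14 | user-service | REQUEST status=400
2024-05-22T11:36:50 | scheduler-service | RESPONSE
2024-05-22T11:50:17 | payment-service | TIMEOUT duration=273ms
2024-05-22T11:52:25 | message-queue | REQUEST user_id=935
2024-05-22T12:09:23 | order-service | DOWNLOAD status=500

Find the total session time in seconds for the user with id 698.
1545

To calculate session duration:

1. Find LOGIN event for user_id=698: 2024-05-22T11:07:00
2. Find LOGOUT event for user_id=698: 2024-05-22T11:32:45
3. Session duration: 2024-05-22T11:32:45 - 2024-05-22T11:07:00 = 1545 seconds (25 minutes)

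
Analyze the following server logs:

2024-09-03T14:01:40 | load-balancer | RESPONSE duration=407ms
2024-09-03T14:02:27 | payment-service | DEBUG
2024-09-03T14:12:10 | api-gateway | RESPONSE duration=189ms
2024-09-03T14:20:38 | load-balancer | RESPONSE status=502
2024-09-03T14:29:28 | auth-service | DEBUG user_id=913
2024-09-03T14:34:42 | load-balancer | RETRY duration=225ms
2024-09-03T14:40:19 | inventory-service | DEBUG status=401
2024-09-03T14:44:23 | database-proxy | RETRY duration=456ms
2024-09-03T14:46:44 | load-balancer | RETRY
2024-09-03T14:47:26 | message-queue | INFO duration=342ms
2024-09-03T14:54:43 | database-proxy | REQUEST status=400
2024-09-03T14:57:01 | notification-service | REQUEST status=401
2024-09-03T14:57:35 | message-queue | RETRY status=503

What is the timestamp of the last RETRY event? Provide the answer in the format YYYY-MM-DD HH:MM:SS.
2024-09-03 14:57:35

To find the last event:

1. Filter for all RETRY events
2. Sort by timestamp
3. Select the last one
4. Timestamp: 2024-09-03 14:57:35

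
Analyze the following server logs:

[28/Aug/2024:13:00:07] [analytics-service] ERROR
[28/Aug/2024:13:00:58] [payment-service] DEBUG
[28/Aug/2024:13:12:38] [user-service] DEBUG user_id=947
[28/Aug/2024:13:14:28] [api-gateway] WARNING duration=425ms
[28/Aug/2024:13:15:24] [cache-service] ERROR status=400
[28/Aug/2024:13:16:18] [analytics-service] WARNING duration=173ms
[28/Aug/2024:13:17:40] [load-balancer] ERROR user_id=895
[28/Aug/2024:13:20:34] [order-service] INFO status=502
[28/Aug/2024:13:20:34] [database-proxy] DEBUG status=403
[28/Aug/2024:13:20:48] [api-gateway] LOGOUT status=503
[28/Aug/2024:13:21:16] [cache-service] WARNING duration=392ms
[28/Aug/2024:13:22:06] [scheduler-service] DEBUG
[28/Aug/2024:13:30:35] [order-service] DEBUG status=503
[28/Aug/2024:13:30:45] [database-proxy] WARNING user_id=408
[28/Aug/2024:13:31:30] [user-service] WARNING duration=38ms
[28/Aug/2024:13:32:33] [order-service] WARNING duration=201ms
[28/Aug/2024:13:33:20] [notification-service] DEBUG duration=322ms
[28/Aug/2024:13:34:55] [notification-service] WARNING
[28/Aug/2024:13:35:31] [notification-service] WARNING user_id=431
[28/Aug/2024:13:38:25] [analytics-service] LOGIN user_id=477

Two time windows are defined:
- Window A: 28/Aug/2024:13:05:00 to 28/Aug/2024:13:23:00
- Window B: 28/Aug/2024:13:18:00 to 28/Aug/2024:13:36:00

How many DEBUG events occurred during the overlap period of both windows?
2

To find overlap events:

1. Window A: 28/Aug/2024:13:05:00 to 28/Aug/2024:13:23:00
2. Window B: 28/Aug/2024:13:18:00 to 28/Aug/2024:13:36:00
3. Overlap period: 28/Aug/2024:13:18:00 to 28/Aug/2024:13:23:00
4. Count DEBUG events in overlap: 2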